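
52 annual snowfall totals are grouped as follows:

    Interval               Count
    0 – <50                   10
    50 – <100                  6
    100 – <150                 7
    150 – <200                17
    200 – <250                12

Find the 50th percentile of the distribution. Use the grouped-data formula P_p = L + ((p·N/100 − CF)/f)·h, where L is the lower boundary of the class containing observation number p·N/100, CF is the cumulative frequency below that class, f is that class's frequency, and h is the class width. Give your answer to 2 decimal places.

N = 52; target position k = 50/100 · 52 = 26.
Cumulative frequencies: 10, 16, 23, 40, 52.
Observation 26 falls in the class 150 – <200.
L = 150, CF = 23, f = 17, h = 50.
P50 = 150 + ((26 − 23)/17)·50 = 150 + 8.82353 = 158.824.

158.82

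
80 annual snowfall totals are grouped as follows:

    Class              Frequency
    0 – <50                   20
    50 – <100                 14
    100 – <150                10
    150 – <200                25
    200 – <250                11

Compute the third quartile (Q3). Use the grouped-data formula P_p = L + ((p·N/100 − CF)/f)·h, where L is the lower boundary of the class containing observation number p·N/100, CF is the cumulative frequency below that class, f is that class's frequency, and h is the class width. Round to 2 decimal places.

N = 80; target position k = 75/100 · 80 = 60.
Cumulative frequencies: 20, 34, 44, 69, 80.
Observation 60 falls in the class 150 – <200.
L = 150, CF = 44, f = 25, h = 50.
P75 = 150 + ((60 − 44)/25)·50 = 150 + 32 = 182.

182.00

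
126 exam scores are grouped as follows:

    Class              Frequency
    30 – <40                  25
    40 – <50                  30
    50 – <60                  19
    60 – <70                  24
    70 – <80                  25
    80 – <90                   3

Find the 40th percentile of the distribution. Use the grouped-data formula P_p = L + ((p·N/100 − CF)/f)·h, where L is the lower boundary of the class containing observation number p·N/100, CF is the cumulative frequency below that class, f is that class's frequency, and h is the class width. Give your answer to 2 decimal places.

48.47

N = 126; target position k = 40/100 · 126 = 50.4.
Cumulative frequencies: 25, 55, 74, 98, 123, 126.
Observation 50.4 falls in the class 40 – <50.
L = 40, CF = 25, f = 30, h = 10.
P40 = 40 + ((50.4 − 25)/30)·10 = 40 + 8.46667 = 48.4667.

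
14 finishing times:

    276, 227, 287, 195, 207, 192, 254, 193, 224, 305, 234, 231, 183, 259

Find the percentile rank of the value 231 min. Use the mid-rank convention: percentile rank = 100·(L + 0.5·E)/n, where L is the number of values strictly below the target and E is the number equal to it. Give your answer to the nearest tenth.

Sorted: 183, 192, 193, 195, 207, 224, 227, 231, 234, 254, 259, 276, 287, 305.
Count below 231: L = 7; count equal: E = 1; n = 14.
Percentile rank = 100·(7 + 0.5·1)/14 = 100·7.5/14 = 53.57.

53.6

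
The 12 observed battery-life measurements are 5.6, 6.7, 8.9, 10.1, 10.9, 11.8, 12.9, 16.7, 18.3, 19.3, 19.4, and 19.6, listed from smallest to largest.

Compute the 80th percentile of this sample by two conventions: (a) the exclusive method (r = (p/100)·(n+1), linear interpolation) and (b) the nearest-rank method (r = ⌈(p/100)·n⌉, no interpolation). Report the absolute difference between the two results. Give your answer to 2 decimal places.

0.04

n = 12.
(a) r = 10.4; between ranks 10 (19.3) and 11 (19.4): 19.34.
(b) the nearest-rank method: rank 10 → 19.3.
|19.34 − 19.3| = 0.04.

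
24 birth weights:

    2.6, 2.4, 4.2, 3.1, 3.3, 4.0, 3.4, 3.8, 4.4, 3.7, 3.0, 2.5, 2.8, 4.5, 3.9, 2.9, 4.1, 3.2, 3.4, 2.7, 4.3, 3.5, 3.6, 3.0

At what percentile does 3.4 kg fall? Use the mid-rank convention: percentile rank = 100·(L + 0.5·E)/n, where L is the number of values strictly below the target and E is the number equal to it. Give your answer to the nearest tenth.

Sorted: 2.4, 2.5, 2.6, 2.7, 2.8, 2.9, 3.0, 3.0, 3.1, 3.2, 3.3, 3.4, 3.4, 3.5, 3.6, 3.7, 3.8, 3.9, 4.0, 4.1, 4.2, 4.3, 4.4, 4.5.
Count below 3.4: L = 11; count equal: E = 2; n = 24.
Percentile rank = 100·(11 + 0.5·2)/24 = 100·12/24 = 50.

50.0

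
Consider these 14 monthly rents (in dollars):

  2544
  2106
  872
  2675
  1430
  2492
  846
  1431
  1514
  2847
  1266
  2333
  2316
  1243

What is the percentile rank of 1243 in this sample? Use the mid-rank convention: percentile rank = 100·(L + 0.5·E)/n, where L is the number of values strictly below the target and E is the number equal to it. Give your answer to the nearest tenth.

17.9

Sorted: 846, 872, 1243, 1266, 1430, 1431, 1514, 2106, 2316, 2333, 2492, 2544, 2675, 2847.
Count below 1243: L = 2; count equal: E = 1; n = 14.
Percentile rank = 100·(2 + 0.5·1)/14 = 100·2.5/14 = 17.86.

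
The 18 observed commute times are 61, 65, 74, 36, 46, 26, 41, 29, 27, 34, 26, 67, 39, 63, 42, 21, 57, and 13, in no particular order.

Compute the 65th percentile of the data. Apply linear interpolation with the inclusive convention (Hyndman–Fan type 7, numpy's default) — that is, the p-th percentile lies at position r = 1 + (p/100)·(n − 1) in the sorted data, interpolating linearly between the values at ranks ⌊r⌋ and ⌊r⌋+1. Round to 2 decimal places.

46.55

Sorted: 13, 21, 26, 26, 27, 29, 34, 36, 39, 41, 42, 46, 57, 61, 63, 65, 67, 74.
n = 18.
r = 1 + (65/100)·(18 − 1) = 1 + 11.05 = 12.05.
Rank 12 is 46 and rank 13 is 57.
Interpolate: 46 + 0.05·(57 − 46) = 46 + 0.05·11 = 46.55.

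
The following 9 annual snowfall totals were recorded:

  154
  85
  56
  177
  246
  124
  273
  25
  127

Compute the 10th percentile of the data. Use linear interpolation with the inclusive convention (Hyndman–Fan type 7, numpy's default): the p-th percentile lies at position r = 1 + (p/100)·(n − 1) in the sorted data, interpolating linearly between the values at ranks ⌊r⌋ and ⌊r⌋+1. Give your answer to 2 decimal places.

Sorted: 25, 56, 85, 124, 127, 154, 177, 246, 273.
n = 9.
r = 1 + (10/100)·(9 − 1) = 1 + 0.8 = 1.8.
Rank 1 is 25 and rank 2 is 56.
Interpolate: 25 + 0.8·(56 − 25) = 25 + 0.8·31 = 49.8.

49.80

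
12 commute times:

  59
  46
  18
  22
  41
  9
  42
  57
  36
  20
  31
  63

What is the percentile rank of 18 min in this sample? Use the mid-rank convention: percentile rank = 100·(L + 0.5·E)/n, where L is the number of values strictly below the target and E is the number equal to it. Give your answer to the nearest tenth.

Sorted: 9, 18, 20, 22, 31, 36, 41, 42, 46, 57, 59, 63.
Count below 18: L = 1; count equal: E = 1; n = 12.
Percentile rank = 100·(1 + 0.5·1)/12 = 100·1.5/12 = 12.5.

12.5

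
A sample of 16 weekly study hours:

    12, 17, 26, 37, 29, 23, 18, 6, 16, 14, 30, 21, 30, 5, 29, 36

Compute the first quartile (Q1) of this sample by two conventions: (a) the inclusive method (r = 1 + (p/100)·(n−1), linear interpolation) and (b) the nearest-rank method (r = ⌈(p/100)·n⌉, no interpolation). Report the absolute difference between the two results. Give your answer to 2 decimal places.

1.50

Sorted: 5, 6, 12, 14, 16, 17, 18, 21, 23, 26, 29, 29, 30, 30, 36, 37.
n = 16.
(a) r = 4.75; between ranks 4 (14) and 5 (16): 15.5.
(b) the nearest-rank method: rank 4 → 14.
|15.5 − 14| = 1.5.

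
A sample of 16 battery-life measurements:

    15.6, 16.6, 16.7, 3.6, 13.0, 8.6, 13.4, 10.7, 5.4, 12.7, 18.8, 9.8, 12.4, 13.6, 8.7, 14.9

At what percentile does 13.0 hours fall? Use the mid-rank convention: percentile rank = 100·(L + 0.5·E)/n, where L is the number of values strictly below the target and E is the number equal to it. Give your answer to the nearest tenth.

53.1

Sorted: 3.6, 5.4, 8.6, 8.7, 9.8, 10.7, 12.4, 12.7, 13.0, 13.4, 13.6, 14.9, 15.6, 16.6, 16.7, 18.8.
Count below 13.0: L = 8; count equal: E = 1; n = 16.
Percentile rank = 100·(8 + 0.5·1)/16 = 100·8.5/16 = 53.12.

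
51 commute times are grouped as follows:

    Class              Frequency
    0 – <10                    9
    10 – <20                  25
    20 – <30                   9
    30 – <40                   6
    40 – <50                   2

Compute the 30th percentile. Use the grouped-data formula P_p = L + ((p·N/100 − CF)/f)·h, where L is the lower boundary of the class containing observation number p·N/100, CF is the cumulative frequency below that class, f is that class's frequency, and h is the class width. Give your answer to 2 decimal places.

12.52

N = 51; target position k = 30/100 · 51 = 15.3.
Cumulative frequencies: 9, 34, 43, 49, 51.
Observation 15.3 falls in the class 10 – <20.
L = 10, CF = 9, f = 25, h = 10.
P30 = 10 + ((15.3 − 9)/25)·10 = 10 + 2.52 = 12.52.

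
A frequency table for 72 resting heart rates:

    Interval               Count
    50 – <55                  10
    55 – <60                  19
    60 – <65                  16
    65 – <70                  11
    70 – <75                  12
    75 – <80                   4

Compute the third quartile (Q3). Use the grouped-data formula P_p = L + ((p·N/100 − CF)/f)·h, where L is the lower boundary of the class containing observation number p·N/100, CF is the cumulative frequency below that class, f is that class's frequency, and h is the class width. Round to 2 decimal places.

69.09

N = 72; target position k = 75/100 · 72 = 54.
Cumulative frequencies: 10, 29, 45, 56, 68, 72.
Observation 54 falls in the class 65 – <70.
L = 65, CF = 45, f = 11, h = 5.
P75 = 65 + ((54 − 45)/11)·5 = 65 + 4.09091 = 69.0909.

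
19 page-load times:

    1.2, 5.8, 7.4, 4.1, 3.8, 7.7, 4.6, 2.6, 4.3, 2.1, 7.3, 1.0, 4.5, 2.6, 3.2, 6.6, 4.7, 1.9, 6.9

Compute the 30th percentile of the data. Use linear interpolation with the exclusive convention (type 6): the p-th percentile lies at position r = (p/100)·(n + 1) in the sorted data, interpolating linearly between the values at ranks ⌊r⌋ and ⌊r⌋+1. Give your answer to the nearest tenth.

2.6

Sorted: 1.0, 1.2, 1.9, 2.1, 2.6, 2.6, 3.2, 3.8, 4.1, 4.3, 4.5, 4.6, 4.7, 5.8, 6.6, 6.9, 7.3, 7.4, 7.7.
n = 19.
r = (30/100)·(19 + 1) = 6.
r is an integer, so P30 is the value at rank 6: 2.6.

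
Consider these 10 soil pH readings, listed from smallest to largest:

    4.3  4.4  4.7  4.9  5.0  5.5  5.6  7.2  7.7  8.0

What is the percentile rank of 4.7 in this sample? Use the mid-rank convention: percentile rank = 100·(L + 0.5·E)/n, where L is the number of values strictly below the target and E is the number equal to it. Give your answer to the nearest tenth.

25.0

Count below 4.7: L = 2; count equal: E = 1; n = 10.
Percentile rank = 100·(2 + 0.5·1)/10 = 100·2.5/10 = 25.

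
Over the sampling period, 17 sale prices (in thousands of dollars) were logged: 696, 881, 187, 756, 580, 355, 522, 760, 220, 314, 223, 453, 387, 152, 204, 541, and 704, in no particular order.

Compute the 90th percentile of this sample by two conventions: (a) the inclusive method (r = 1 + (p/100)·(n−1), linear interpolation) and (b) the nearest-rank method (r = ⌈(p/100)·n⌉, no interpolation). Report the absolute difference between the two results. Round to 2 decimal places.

Sorted: 152, 187, 204, 220, 223, 314, 355, 387, 453, 522, 541, 580, 696, 704, 756, 760, 881.
n = 17.
(a) r = 15.4; between ranks 15 (756) and 16 (760): 757.6.
(b) the nearest-rank method: rank 16 → 760.
|757.6 − 760| = 2.4.

2.40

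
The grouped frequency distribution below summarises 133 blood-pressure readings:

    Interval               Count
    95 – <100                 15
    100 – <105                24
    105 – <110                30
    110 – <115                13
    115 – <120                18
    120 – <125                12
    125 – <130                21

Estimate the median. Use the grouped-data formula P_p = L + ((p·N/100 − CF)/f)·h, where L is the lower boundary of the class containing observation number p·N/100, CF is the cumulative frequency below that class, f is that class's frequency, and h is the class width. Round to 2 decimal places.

109.58

N = 133; target position k = 50/100 · 133 = 66.5.
Cumulative frequencies: 15, 39, 69, 82, 100, 112, 133.
Observation 66.5 falls in the class 105 – <110.
L = 105, CF = 39, f = 30, h = 5.
P50 = 105 + ((66.5 − 39)/30)·5 = 105 + 4.58333 = 109.583.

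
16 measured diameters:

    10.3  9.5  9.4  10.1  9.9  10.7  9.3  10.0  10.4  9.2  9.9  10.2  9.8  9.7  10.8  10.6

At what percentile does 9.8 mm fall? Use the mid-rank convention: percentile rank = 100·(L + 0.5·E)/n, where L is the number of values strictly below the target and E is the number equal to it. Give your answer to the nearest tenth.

Sorted: 9.2, 9.3, 9.4, 9.5, 9.7, 9.8, 9.9, 9.9, 10.0, 10.1, 10.2, 10.3, 10.4, 10.6, 10.7, 10.8.
Count below 9.8: L = 5; count equal: E = 1; n = 16.
Percentile rank = 100·(5 + 0.5·1)/16 = 100·5.5/16 = 34.38.

34.4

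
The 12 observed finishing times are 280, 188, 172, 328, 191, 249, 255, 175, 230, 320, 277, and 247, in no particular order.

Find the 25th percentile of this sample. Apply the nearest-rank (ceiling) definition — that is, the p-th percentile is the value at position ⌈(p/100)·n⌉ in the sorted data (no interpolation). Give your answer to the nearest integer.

188

Sorted: 172, 175, 188, 191, 230, 247, 249, 255, 277, 280, 320, 328.
n = 12.
Position = ⌈25/100 · 12⌉ = ⌈3⌉ = 3.
The value at rank 3 is 188.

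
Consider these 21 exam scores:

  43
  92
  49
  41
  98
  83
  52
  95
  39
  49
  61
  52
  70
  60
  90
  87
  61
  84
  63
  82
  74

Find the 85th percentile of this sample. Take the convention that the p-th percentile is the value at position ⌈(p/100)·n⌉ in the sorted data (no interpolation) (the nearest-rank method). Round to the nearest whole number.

Sorted: 39, 41, 43, 49, 49, 52, 52, 60, 61, 61, 63, 70, 74, 82, 83, 84, 87, 90, 92, 95, 98.
n = 21.
Position = ⌈85/100 · 21⌉ = ⌈17.85⌉ = 18.
The value at rank 18 is 90.

90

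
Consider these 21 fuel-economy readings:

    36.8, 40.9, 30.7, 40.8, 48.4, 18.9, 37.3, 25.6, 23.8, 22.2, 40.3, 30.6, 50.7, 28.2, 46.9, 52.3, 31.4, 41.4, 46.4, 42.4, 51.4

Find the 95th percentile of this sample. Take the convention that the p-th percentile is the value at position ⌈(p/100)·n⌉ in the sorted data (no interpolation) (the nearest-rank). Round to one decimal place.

Sorted: 18.9, 22.2, 23.8, 25.6, 28.2, 30.6, 30.7, 31.4, 36.8, 37.3, 40.3, 40.8, 40.9, 41.4, 42.4, 46.4, 46.9, 48.4, 50.7, 51.4, 52.3.
n = 21.
Position = ⌈95/100 · 21⌉ = ⌈19.95⌉ = 20.
The value at rank 20 is 51.4.

51.4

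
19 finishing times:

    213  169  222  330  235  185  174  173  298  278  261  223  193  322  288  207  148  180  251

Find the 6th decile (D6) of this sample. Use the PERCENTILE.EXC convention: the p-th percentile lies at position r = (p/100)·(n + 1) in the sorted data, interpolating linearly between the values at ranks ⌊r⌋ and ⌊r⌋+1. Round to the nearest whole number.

235

Sorted: 148, 169, 173, 174, 180, 185, 193, 207, 213, 222, 223, 235, 251, 261, 278, 288, 298, 322, 330.
n = 19.
r = (60/100)·(19 + 1) = 12.
r is an integer, so P60 is the value at rank 12: 235.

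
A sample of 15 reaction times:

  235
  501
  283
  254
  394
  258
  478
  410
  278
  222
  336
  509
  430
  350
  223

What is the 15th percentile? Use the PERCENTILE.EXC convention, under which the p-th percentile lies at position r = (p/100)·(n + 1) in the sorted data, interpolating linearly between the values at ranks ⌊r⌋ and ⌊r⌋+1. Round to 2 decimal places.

Sorted: 222, 223, 235, 254, 258, 278, 283, 336, 350, 394, 410, 430, 478, 501, 509.
n = 15.
r = (15/100)·(15 + 1) = 2.4.
Rank 2 is 223 and rank 3 is 235.
Interpolate: 223 + 0.4·(235 − 223) = 223 + 0.4·12 = 227.8.

227.80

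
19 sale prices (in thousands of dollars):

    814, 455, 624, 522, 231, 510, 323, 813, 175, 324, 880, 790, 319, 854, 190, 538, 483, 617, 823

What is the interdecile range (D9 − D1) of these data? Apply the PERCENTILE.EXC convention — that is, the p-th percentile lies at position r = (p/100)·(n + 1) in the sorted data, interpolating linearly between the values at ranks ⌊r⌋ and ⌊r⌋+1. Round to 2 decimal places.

Sorted: 175, 190, 231, 319, 323, 324, 455, 483, 510, 522, 538, 617, 624, 790, 813, 814, 823, 854, 880.
n = 19.
P10: r = 2 (integer) → 190.
P90: r = 18 (integer) → 854.
Difference: 854 − 190 = 664.

664.00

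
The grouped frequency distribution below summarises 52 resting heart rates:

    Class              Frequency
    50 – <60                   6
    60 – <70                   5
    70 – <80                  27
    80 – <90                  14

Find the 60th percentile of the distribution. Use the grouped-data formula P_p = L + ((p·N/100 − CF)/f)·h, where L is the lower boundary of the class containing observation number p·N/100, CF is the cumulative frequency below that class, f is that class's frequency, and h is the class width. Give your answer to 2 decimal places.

N = 52; target position k = 60/100 · 52 = 31.2.
Cumulative frequencies: 6, 11, 38, 52.
Observation 31.2 falls in the class 70 – <80.
L = 70, CF = 11, f = 27, h = 10.
P60 = 70 + ((31.2 − 11)/27)·10 = 70 + 7.48148 = 77.4815.

77.48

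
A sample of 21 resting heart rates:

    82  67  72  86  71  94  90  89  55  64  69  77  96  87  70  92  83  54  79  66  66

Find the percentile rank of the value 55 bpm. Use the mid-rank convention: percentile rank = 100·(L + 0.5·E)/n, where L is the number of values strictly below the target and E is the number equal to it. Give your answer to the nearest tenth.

7.1

Sorted: 54, 55, 64, 66, 66, 67, 69, 70, 71, 72, 77, 79, 82, 83, 86, 87, 89, 90, 92, 94, 96.
Count below 55: L = 1; count equal: E = 1; n = 21.
Percentile rank = 100·(1 + 0.5·1)/21 = 100·1.5/21 = 7.143.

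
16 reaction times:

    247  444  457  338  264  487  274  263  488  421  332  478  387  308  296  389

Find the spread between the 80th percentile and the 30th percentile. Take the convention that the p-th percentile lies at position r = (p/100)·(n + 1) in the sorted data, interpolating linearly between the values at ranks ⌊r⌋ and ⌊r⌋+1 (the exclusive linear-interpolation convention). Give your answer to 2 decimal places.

Sorted: 247, 263, 264, 274, 296, 308, 332, 338, 387, 389, 421, 444, 457, 478, 487, 488.
n = 16.
P30: r = 5.1; ranks 5–6 are 296, 308; interpolating gives 297.2.
P80: r = 13.6; ranks 13–14 are 457, 478; interpolating gives 469.6.
Difference: 469.6 − 297.2 = 172.4.

172.40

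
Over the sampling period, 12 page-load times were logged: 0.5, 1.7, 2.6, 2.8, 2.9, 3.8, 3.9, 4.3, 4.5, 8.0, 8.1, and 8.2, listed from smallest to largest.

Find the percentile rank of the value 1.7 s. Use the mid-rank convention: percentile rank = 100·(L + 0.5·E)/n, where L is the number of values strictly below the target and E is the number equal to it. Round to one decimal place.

12.5

Count below 1.7: L = 1; count equal: E = 1; n = 12.
Percentile rank = 100·(1 + 0.5·1)/12 = 100·1.5/12 = 12.5.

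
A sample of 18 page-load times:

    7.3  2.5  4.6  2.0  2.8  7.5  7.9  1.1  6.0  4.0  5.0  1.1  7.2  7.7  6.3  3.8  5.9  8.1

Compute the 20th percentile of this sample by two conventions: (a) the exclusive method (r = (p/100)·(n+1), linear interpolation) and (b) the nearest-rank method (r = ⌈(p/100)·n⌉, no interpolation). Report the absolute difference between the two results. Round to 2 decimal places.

Sorted: 1.1, 1.1, 2.0, 2.5, 2.8, 3.8, 4.0, 4.6, 5.0, 5.9, 6.0, 6.3, 7.2, 7.3, 7.5, 7.7, 7.9, 8.1.
n = 18.
(a) r = 3.8; between ranks 3 (2.0) and 4 (2.5): 2.4.
(b) the nearest-rank method: rank 4 → 2.5.
|2.4 − 2.5| = 0.1.

0.10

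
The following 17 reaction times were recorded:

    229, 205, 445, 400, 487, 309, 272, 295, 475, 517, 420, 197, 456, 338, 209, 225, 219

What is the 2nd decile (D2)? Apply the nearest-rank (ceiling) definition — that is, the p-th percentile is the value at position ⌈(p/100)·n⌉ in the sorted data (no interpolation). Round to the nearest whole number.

Sorted: 197, 205, 209, 219, 225, 229, 272, 295, 309, 338, 400, 420, 445, 456, 475, 487, 517.
n = 17.
Position = ⌈20/100 · 17⌉ = ⌈3.4⌉ = 4.
The value at rank 4 is 219.

219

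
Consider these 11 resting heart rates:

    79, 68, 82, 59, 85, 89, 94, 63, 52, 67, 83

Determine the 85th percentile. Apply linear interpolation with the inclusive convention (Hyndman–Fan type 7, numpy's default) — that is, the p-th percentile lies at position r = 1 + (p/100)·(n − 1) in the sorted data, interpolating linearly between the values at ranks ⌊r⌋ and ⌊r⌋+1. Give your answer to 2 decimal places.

Sorted: 52, 59, 63, 67, 68, 79, 82, 83, 85, 89, 94.
n = 11.
r = 1 + (85/100)·(11 − 1) = 1 + 8.5 = 9.5.
Rank 9 is 85 and rank 10 is 89.
Interpolate: 85 + 0.5·(89 − 85) = 85 + 0.5·4 = 87.

87.00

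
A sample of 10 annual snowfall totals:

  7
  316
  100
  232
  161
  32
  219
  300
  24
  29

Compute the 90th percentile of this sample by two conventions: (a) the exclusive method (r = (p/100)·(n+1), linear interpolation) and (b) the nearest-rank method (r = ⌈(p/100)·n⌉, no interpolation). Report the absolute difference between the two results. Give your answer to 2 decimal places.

14.40

Sorted: 7, 24, 29, 32, 100, 161, 219, 232, 300, 316.
n = 10.
(a) r = 9.9; between ranks 9 (300) and 10 (316): 314.4.
(b) the nearest-rank method: rank 9 → 300.
|314.4 − 300| = 14.4.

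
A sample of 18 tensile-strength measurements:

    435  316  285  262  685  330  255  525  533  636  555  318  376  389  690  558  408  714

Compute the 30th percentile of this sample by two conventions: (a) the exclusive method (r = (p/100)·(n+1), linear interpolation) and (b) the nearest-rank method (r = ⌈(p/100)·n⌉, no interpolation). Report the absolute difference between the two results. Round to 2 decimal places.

Sorted: 255, 262, 285, 316, 318, 330, 376, 389, 408, 435, 525, 533, 555, 558, 636, 685, 690, 714.
n = 18.
(a) r = 5.7; between ranks 5 (318) and 6 (330): 326.4.
(b) the nearest-rank method: rank 6 → 330.
|326.4 − 330| = 3.6.

3.60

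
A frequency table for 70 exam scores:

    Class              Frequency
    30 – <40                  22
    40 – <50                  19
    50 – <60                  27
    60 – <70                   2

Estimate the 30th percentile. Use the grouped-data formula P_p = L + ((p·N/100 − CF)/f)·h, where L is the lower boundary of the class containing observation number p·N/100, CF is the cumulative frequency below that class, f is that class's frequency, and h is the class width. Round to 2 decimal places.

39.55

N = 70; target position k = 30/100 · 70 = 21.
Cumulative frequencies: 22, 41, 68, 70.
Observation 21 falls in the class 30 – <40.
L = 30, CF = 0, f = 22, h = 10.
P30 = 30 + ((21 − 0)/22)·10 = 30 + 9.54545 = 39.5455.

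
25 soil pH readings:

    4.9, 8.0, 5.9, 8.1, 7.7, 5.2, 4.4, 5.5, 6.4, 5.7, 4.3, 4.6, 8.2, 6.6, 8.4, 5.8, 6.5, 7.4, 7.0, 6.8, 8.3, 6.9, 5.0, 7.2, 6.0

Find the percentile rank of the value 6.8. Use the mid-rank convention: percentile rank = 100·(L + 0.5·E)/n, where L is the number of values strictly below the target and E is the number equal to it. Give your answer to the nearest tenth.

58.0

Sorted: 4.3, 4.4, 4.6, 4.9, 5.0, 5.2, 5.5, 5.7, 5.8, 5.9, 6.0, 6.4, 6.5, 6.6, 6.8, 6.9, 7.0, 7.2, 7.4, 7.7, 8.0, 8.1, 8.2, 8.3, 8.4.
Count below 6.8: L = 14; count equal: E = 1; n = 25.
Percentile rank = 100·(14 + 0.5·1)/25 = 100·14.5/25 = 58.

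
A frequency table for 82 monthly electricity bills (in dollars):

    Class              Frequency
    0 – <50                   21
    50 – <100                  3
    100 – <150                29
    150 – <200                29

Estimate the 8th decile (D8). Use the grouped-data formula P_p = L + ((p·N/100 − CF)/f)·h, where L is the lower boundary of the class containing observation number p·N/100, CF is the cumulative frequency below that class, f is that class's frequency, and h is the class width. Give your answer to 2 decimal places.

N = 82; target position k = 80/100 · 82 = 65.6.
Cumulative frequencies: 21, 24, 53, 82.
Observation 65.6 falls in the class 150 – <200.
L = 150, CF = 53, f = 29, h = 50.
P80 = 150 + ((65.6 − 53)/29)·50 = 150 + 21.7241 = 171.724.

171.72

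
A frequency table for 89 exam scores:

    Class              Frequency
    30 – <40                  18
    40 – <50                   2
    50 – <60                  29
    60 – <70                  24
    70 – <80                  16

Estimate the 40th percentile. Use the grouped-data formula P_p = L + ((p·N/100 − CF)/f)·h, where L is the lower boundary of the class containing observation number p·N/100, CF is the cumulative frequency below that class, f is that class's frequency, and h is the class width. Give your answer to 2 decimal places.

55.38

N = 89; target position k = 40/100 · 89 = 35.6.
Cumulative frequencies: 18, 20, 49, 73, 89.
Observation 35.6 falls in the class 50 – <60.
L = 50, CF = 20, f = 29, h = 10.
P40 = 50 + ((35.6 − 20)/29)·10 = 50 + 5.37931 = 55.3793.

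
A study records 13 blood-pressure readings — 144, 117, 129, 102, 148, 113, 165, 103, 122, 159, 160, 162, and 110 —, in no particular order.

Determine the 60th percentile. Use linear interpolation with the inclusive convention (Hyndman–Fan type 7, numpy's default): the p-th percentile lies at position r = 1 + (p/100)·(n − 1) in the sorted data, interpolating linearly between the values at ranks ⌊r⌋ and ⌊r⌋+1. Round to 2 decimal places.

144.80

Sorted: 102, 103, 110, 113, 117, 122, 129, 144, 148, 159, 160, 162, 165.
n = 13.
r = 1 + (60/100)·(13 − 1) = 1 + 7.2 = 8.2.
Rank 8 is 144 and rank 9 is 148.
Interpolate: 144 + 0.2·(148 − 144) = 144 + 0.2·4 = 144.8.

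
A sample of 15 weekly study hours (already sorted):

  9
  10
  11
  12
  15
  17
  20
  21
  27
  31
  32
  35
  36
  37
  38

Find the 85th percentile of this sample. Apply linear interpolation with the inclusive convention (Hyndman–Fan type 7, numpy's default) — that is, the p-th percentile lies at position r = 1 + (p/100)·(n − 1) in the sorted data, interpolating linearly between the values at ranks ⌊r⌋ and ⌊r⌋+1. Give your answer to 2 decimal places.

35.90

n = 15.
r = 1 + (85/100)·(15 − 1) = 1 + 11.9 = 12.9.
Rank 12 is 35 and rank 13 is 36.
Interpolate: 35 + 0.9·(36 − 35) = 35 + 0.9·1 = 35.9.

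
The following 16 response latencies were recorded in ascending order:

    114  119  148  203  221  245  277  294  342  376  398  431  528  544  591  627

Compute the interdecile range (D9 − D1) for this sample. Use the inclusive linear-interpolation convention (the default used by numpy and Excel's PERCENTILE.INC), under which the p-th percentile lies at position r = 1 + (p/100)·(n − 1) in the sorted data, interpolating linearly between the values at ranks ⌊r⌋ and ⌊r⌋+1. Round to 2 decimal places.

434.00

n = 16.
P10: r = 2.5; ranks 2–3 are 119, 148; interpolating gives 133.5.
P90: r = 14.5; ranks 14–15 are 544, 591; interpolating gives 567.5.
Difference: 567.5 − 133.5 = 434.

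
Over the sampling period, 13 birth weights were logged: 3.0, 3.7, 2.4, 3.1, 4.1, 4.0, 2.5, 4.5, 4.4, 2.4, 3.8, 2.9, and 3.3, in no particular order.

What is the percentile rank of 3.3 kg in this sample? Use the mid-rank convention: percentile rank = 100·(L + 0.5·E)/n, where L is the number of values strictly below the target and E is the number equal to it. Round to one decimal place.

50.0

Sorted: 2.4, 2.4, 2.5, 2.9, 3.0, 3.1, 3.3, 3.7, 3.8, 4.0, 4.1, 4.4, 4.5.
Count below 3.3: L = 6; count equal: E = 1; n = 13.
Percentile rank = 100·(6 + 0.5·1)/13 = 100·6.5/13 = 50.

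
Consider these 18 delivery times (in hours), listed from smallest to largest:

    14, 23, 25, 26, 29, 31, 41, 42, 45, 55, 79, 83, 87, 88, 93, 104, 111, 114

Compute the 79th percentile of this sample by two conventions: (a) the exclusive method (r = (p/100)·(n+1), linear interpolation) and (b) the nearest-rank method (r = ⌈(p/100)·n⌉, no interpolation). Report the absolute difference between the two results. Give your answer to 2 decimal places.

0.11

n = 18.
(a) r = 15.01; between ranks 15 (93) and 16 (104): 93.11.
(b) the nearest-rank method: rank 15 → 93.
|93.11 − 93| = 0.11.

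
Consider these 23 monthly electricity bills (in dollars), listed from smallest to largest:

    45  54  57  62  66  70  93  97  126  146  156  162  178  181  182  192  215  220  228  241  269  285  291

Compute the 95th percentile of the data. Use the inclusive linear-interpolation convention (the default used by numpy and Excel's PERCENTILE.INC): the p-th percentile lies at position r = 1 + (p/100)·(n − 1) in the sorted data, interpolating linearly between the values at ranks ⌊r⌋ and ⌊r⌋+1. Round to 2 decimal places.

283.40

n = 23.
r = 1 + (95/100)·(23 − 1) = 1 + 20.9 = 21.9.
Rank 21 is 269 and rank 22 is 285.
Interpolate: 269 + 0.9·(285 − 269) = 269 + 0.9·16 = 283.4.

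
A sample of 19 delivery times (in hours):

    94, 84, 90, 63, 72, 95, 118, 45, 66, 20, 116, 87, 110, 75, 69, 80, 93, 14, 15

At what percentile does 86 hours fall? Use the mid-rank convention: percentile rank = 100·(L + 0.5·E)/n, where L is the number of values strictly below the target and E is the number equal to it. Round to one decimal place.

Sorted: 14, 15, 20, 45, 63, 66, 69, 72, 75, 80, 84, 87, 90, 93, 94, 95, 110, 116, 118.
Count below 86: L = 11; count equal: E = 0; n = 19.
Percentile rank = 100·(11 + 0.5·0)/19 = 100·11/19 = 57.89.

57.9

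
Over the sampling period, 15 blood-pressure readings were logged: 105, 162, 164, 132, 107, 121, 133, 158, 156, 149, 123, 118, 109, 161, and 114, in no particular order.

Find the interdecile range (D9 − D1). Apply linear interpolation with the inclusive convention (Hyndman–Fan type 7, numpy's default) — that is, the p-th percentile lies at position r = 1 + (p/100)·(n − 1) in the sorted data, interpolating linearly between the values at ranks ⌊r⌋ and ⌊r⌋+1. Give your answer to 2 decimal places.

53.80

Sorted: 105, 107, 109, 114, 118, 121, 123, 132, 133, 149, 156, 158, 161, 162, 164.
n = 15.
P10: r = 2.4; ranks 2–3 are 107, 109; interpolating gives 107.8.
P90: r = 13.6; ranks 13–14 are 161, 162; interpolating gives 161.6.
Difference: 161.6 − 107.8 = 53.8.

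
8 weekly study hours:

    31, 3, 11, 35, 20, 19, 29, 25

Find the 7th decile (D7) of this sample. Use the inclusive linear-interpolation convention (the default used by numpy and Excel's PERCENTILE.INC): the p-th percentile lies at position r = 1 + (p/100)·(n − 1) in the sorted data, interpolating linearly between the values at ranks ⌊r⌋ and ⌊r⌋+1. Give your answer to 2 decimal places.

Sorted: 3, 11, 19, 20, 25, 29, 31, 35.
n = 8.
r = 1 + (70/100)·(8 − 1) = 1 + 4.9 = 5.9.
Rank 5 is 25 and rank 6 is 29.
Interpolate: 25 + 0.9·(29 − 25) = 25 + 0.9·4 = 28.6.

28.60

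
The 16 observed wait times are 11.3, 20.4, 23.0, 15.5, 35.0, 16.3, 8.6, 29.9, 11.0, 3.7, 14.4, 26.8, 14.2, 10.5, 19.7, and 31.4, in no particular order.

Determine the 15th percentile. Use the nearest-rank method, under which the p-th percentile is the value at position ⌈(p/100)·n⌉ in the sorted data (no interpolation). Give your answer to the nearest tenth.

10.5

Sorted: 3.7, 8.6, 10.5, 11.0, 11.3, 14.2, 14.4, 15.5, 16.3, 19.7, 20.4, 23.0, 26.8, 29.9, 31.4, 35.0.
n = 16.
Position = ⌈15/100 · 16⌉ = ⌈2.4⌉ = 3.
The value at rank 3 is 10.5.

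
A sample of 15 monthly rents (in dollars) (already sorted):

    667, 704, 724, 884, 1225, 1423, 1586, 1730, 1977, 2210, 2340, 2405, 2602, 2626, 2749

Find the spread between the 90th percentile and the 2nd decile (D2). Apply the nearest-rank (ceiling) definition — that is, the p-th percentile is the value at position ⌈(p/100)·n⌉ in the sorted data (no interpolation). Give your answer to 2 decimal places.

1902.00

n = 15.
P20: rank ⌈20/100·15⌉ = 3 → 724.
P90: rank ⌈90/100·15⌉ = 14 → 2626.
Difference: 2626 − 724 = 1902.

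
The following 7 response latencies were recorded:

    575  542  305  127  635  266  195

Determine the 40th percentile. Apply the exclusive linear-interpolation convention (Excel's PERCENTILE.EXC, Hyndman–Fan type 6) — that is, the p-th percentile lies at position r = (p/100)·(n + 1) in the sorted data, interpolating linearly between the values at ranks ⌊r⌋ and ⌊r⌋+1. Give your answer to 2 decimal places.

273.80

Sorted: 127, 195, 266, 305, 542, 575, 635.
n = 7.
r = (40/100)·(7 + 1) = 3.2.
Rank 3 is 266 and rank 4 is 305.
Interpolate: 266 + 0.2·(305 − 266) = 266 + 0.2·39 = 273.8.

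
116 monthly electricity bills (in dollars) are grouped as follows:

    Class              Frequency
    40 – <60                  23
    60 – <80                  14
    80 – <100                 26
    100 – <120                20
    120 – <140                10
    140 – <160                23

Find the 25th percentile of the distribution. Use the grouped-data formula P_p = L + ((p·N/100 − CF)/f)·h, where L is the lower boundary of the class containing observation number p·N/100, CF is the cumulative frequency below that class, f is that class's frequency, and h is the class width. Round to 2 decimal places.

N = 116; target position k = 25/100 · 116 = 29.
Cumulative frequencies: 23, 37, 63, 83, 93, 116.
Observation 29 falls in the class 60 – <80.
L = 60, CF = 23, f = 14, h = 20.
P25 = 60 + ((29 − 23)/14)·20 = 60 + 8.57143 = 68.5714.

68.57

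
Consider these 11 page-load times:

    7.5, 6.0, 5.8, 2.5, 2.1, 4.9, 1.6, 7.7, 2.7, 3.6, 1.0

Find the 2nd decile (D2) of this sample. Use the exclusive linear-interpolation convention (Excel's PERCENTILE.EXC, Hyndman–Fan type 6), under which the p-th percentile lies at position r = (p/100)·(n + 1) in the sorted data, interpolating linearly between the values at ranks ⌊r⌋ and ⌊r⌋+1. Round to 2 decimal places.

1.80

Sorted: 1.0, 1.6, 2.1, 2.5, 2.7, 3.6, 4.9, 5.8, 6.0, 7.5, 7.7.
n = 11.
r = (20/100)·(11 + 1) = 2.4.
Rank 2 is 1.6 and rank 3 is 2.1.
Interpolate: 1.6 + 0.4·(2.1 − 1.6) = 1.6 + 0.4·0.5 = 1.8.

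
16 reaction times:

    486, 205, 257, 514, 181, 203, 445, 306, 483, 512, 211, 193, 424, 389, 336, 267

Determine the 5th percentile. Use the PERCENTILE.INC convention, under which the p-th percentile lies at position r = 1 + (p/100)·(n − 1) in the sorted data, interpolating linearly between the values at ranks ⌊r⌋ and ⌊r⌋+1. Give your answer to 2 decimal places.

Sorted: 181, 193, 203, 205, 211, 257, 267, 306, 336, 389, 424, 445, 483, 486, 512, 514.
n = 16.
r = 1 + (5/100)·(16 − 1) = 1 + 0.75 = 1.75.
Rank 1 is 181 and rank 2 is 193.
Interpolate: 181 + 0.75·(193 − 181) = 181 + 0.75·12 = 190.

190.00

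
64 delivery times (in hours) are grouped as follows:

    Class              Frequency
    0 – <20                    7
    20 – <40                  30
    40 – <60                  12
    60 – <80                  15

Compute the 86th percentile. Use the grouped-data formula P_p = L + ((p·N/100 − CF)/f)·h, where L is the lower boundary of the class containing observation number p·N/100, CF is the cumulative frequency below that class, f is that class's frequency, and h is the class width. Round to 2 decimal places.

N = 64; target position k = 86/100 · 64 = 55.04.
Cumulative frequencies: 7, 37, 49, 64.
Observation 55.04 falls in the class 60 – <80.
L = 60, CF = 49, f = 15, h = 20.
P86 = 60 + ((55.04 − 49)/15)·20 = 60 + 8.05333 = 68.0533.

68.05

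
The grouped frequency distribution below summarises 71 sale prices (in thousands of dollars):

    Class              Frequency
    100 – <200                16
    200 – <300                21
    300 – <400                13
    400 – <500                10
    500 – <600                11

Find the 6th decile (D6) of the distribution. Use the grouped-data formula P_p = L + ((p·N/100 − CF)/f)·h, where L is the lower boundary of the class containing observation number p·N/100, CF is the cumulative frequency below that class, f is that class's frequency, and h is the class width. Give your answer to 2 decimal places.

343.08

N = 71; target position k = 60/100 · 71 = 42.6.
Cumulative frequencies: 16, 37, 50, 60, 71.
Observation 42.6 falls in the class 300 – <400.
L = 300, CF = 37, f = 13, h = 100.
P60 = 300 + ((42.6 − 37)/13)·100 = 300 + 43.0769 = 343.077.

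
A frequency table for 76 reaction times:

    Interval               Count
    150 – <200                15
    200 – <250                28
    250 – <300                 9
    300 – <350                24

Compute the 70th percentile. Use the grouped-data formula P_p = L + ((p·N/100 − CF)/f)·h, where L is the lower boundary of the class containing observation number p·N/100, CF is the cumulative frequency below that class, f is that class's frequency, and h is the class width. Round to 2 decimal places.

N = 76; target position k = 70/100 · 76 = 53.2.
Cumulative frequencies: 15, 43, 52, 76.
Observation 53.2 falls in the class 300 – <350.
L = 300, CF = 52, f = 24, h = 50.
P70 = 300 + ((53.2 − 52)/24)·50 = 300 + 2.5 = 302.5.

302.50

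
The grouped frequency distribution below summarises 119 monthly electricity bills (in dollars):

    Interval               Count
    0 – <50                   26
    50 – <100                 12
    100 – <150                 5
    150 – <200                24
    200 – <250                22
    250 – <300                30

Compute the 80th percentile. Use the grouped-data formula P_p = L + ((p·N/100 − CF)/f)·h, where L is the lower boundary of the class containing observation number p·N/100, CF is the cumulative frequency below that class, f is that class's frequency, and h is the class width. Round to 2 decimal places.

260.33

N = 119; target position k = 80/100 · 119 = 95.2.
Cumulative frequencies: 26, 38, 43, 67, 89, 119.
Observation 95.2 falls in the class 250 – <300.
L = 250, CF = 89, f = 30, h = 50.
P80 = 250 + ((95.2 − 89)/30)·50 = 250 + 10.3333 = 260.333.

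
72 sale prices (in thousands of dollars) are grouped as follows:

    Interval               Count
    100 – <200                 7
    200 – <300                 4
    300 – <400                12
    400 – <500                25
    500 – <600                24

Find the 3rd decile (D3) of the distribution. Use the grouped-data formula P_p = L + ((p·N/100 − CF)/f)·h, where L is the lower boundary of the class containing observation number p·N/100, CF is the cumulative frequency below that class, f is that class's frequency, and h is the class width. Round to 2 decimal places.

N = 72; target position k = 30/100 · 72 = 21.6.
Cumulative frequencies: 7, 11, 23, 48, 72.
Observation 21.6 falls in the class 300 – <400.
L = 300, CF = 11, f = 12, h = 100.
P30 = 300 + ((21.6 − 11)/12)·100 = 300 + 88.3333 = 388.333.

388.33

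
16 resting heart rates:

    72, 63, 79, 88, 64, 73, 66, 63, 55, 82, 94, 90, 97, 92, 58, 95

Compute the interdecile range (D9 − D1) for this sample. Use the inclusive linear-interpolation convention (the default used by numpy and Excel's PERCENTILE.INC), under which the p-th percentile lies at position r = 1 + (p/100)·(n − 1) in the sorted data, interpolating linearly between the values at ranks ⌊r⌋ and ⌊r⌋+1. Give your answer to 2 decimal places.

Sorted: 55, 58, 63, 63, 64, 66, 72, 73, 79, 82, 88, 90, 92, 94, 95, 97.
n = 16.
P10: r = 2.5; ranks 2–3 are 58, 63; interpolating gives 60.5.
P90: r = 14.5; ranks 14–15 are 94, 95; interpolating gives 94.5.
Difference: 94.5 − 60.5 = 34.

34.00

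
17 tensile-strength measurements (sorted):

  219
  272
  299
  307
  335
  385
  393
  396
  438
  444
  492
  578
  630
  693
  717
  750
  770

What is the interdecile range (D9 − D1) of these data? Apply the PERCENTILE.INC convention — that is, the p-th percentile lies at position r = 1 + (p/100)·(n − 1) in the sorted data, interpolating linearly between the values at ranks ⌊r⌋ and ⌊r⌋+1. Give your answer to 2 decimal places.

442.00

n = 17.
P10: r = 2.6; ranks 2–3 are 272, 299; interpolating gives 288.2.
P90: r = 15.4; ranks 15–16 are 717, 750; interpolating gives 730.2.
Difference: 730.2 − 288.2 = 442.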